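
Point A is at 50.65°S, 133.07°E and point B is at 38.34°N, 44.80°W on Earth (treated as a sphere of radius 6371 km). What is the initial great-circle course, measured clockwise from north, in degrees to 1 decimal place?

187.8°

With φ₁ = -0.8840, φ₂ = 0.6692, Δλ = -3.1044 rad, the forward-azimuth formula gives
θ = atan2( sin Δλ cos φ₂ , cos φ₁ sin φ₂ − sin φ₁ cos φ₂ cos Δλ ) = atan2(-0.0292, -0.2128) = -172.20°.
Adding 360° brings this into [0°, 360°): 187.8°.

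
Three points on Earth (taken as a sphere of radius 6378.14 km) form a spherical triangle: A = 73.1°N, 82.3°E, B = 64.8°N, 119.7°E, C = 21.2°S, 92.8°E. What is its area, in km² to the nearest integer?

10318797 km²

Side lengths (central angles): a = 1.5440, b = 1.6504, c = 0.2688 rad; semiperimeter s = 1.7316.
By l'Huilier's theorem, tan(E/4) = √[tan(s/2) tan((s−a)/2) tan((s−b)/2) tan((s−c)/2)], giving spherical excess E = 0.2537 rad.
Area = E·R² = 0.2537 × (6378.14)² ≈ 10318797 km².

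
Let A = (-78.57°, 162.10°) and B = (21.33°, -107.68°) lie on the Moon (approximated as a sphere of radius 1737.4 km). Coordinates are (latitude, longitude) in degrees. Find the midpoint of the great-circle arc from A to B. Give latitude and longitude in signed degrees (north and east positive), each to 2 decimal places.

-32.93°, -119.70°

The central angle between A and B is δ = 1.9361 rad.
With f = 0.5, the slerp weights are sin((1−f)δ)/sin δ = 0.8820 and sin(fδ)/sin δ = 0.8820.
Weighted sum of the unit vectors: (0.8820)·(-0.1886,0.0609,-0.9802) + (0.8820)·(-0.2829,-0.8875,0.3637) = (-0.4158, -0.7290, -0.5437).
Converting back: φ = atan2(z, √(x²+y²)) = -32.93°, λ = atan2(y, x) = -119.70°.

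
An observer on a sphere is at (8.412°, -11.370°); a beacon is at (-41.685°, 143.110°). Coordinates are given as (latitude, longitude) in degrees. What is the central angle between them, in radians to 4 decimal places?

2.4403 rad

With latitudes φ₁ = 8.412°, φ₂ = -41.685° and longitude difference Δλ = 154.480°:
cos c = sin φ₁ sin φ₂ + cos φ₁ cos φ₂ cos Δλ = (0.1463)(-0.6650) + (0.9892)(0.7468)(-0.9024) = -0.76399,
so c = arccos(-0.76399) = 2.44027 rad.
So the angular separation is 2.4403 rad.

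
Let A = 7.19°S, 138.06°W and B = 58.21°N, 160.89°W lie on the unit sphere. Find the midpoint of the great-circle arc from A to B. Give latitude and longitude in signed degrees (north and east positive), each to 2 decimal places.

The central angle between A and B is δ = 1.1860 rad.
With f = 0.5, the slerp weights are sin((1−f)δ)/sin δ = 0.6029 and sin(fδ)/sin δ = 0.6029.
Weighted sum of the unit vectors: (0.6029)·(-0.7380,-0.6631,-0.1252) + (0.6029)·(-0.4978,-0.1725,0.8500) = (-0.7451, -0.5038, 0.4370).
Converting back: φ = atan2(z, √(x²+y²)) = 25.91°, λ = atan2(y, x) = -145.94°.

25.91°, -145.94°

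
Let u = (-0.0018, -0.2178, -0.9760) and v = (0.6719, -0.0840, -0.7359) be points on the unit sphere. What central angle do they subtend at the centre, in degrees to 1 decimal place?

u·v = 0.7353; |u| = 1.0000, |v| = 1.0000.
cos θ = (u·v)/(|u||v|) = 0.7353, so θ = 42.7°.

42.7°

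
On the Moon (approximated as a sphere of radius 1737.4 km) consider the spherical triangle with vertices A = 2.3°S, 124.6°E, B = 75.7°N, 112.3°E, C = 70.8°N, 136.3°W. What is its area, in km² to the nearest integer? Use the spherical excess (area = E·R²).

Side lengths (central angles): a = 0.4833, b = 1.6608, c = 1.3671 rad; semiperimeter s = 1.7556.
By l'Huilier's theorem, tan(E/4) = √[tan(s/2) tan((s−a)/2) tan((s−b)/2) tan((s−c)/2)], giving spherical excess E = 0.3634 rad.
Area = E·R² = 0.3634 × (1737.4)² ≈ 1097064 km².

1097064 km²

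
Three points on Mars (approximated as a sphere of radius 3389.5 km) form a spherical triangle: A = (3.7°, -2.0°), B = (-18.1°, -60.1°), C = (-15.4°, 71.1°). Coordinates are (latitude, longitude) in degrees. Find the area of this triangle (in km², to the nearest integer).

9624507 km²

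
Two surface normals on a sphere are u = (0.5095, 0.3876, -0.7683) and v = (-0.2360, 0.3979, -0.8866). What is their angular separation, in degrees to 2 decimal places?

44.35°

u·v = 0.7152; |u| = 1.0001, |v| = 1.0000.
cos θ = (u·v)/(|u||v|) = 0.7151, so θ = 44.35°.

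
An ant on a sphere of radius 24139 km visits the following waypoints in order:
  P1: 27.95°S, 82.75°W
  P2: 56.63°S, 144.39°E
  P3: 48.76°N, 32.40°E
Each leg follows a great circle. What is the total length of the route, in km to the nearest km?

Leg P1→P2: central angle 1.5098 rad, distance 36445.9 km.
Leg P2→P3: central angle 2.4399 rad, distance 58897.0 km.
Total: 36445.9 + 58897.0 ≈ 95343 km.

95343 km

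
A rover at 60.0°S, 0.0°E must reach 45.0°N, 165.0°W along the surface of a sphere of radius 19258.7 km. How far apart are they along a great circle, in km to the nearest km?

54631 km

With latitudes φ₁ = -60.000°, φ₂ = 45.000° and longitude difference Δλ = -165.000°:
Haversine: a = sin²(Δφ/2) + cos φ₁ cos φ₂ sin²(Δλ/2) = 0.6294 + (0.5000)(0.7071)(0.9830) = 0.97694.
Central angle c = 2·arcsin(√a) = 2.83670 rad.
Distance = R·c = 19258.7 × 2.8367 ≈ 54631 km.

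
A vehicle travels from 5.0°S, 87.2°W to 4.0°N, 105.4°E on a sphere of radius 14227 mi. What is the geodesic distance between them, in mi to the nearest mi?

In radians: φ₁ = -0.0873, φ₂ = 0.0698, Δλ = -167.400° = -2.9217 rad.
cos c = sin φ₁ sin φ₂ + cos φ₁ cos φ₂ cos Δλ = (-0.0872)(0.0698) + (0.9962)(0.9976)(-0.9759) = -0.97591,
so c = arccos(-0.97591) = 2.92167 rad.
Distance = R·c = 14227 × 2.9217 ≈ 41567 mi.

41567 mi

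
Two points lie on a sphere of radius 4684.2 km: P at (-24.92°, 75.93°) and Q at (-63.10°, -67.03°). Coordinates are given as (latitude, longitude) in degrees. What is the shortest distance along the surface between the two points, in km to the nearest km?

7132 km

Let φ₁ = -0.4349 rad, φ₂ = -1.1013 rad, and Δλ = -2.4951 rad.
cos c = sin φ₁ sin φ₂ + cos φ₁ cos φ₂ cos Δλ = (-0.4214)(-0.8918) + (0.9069)(0.4524)(-0.7982) = 0.04824,
so c = arccos(0.04824) = 1.52253 rad.
Distance = R·c = 4684.2 × 1.5225 ≈ 7132 km.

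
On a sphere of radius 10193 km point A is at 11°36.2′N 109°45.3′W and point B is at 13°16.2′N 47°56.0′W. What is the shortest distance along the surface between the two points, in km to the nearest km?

Let φ₁ = 0.2025 rad, φ₂ = 0.2316 rad, and Δλ = 1.0790 rad.
Haversine: a = sin²(Δφ/2) + cos φ₁ cos φ₂ sin²(Δλ/2) = 0.0002 + (0.9796)(0.9733)(0.2639) = 0.25181.
Central angle c = 2·arcsin(√a) = 1.05137 rad.
Distance = R·c = 10193 × 1.0514 ≈ 10717 km.

10717 km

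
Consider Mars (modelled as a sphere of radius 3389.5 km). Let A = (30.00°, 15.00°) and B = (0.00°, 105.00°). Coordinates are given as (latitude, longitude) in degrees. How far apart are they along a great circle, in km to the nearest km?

5324 km

In radians: φ₁ = 0.5236, φ₂ = 0.0000, Δλ = 90.000° = 1.5708 rad.
cos c = sin φ₁ sin φ₂ + cos φ₁ cos φ₂ cos Δλ = (0.5000)(0.0000) + (0.8660)(1.0000)(0.0000) = -0.00000,
so c = arccos(-0.00000) = 1.57080 rad.
Distance = R·c = 3389.5 × 1.5708 ≈ 5324 km.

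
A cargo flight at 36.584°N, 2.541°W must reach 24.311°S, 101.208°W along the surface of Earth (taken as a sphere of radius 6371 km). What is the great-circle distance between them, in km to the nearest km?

12324 km

With latitudes φ₁ = 36.584°, φ₂ = -24.311° and longitude difference Δλ = -98.667°:
Haversine: a = sin²(Δφ/2) + cos φ₁ cos φ₂ sin²(Δλ/2) = 0.2568 + (0.8030)(0.9113)(0.5753) = 0.67782.
Central angle c = 2·arcsin(√a) = 1.93439 rad.
Distance = R·c = 6371 × 1.9344 ≈ 12324 km.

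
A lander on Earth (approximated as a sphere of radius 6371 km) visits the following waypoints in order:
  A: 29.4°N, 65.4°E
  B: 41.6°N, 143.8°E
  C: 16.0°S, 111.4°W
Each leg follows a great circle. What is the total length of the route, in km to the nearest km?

19383 km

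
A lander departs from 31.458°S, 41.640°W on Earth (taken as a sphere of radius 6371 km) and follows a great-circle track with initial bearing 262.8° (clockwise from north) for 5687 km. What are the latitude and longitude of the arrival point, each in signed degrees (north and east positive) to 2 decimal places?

Angular distance δ = d/R = 5687/6371 = 0.89264 rad; initial bearing θ = 4.5867 rad.
sin φ₂ = sin φ₁ cos δ + cos φ₁ sin δ cos θ = (-0.5219)(0.6274) + (0.8530)(0.7787)(-0.1253) = -0.4107, so φ₂ = -24.25°.
Δλ = atan2(sin θ sin δ cos φ₁, cos δ − sin φ₁ sin φ₂) = atan2(-0.6590, 0.4130) = -57.923°.
λ₂ = -41.640° − 57.923° = -99.56°.

-24.25°, -99.56°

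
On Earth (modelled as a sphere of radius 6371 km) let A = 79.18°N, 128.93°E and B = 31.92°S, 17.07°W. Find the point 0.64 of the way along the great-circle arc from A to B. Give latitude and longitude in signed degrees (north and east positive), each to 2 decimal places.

14.76°, -11.06°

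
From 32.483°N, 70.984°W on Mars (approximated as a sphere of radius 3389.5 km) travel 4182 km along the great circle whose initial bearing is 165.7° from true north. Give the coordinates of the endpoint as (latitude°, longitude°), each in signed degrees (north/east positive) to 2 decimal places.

-36.43°, -54.14°

Angular distance δ = d/R = 4182/3389.5 = 1.23381 rad; initial bearing θ = 2.8920 rad.
sin φ₂ = sin φ₁ cos δ + cos φ₁ sin δ cos θ = (0.5370)(0.3306) + (0.8436)(0.9438)(-0.9690) = -0.5939, so φ₂ = -36.43°.
Δλ = atan2(sin θ sin δ cos φ₁, cos δ − sin φ₁ sin φ₂) = atan2(0.1966, 0.6496) = 16.842°.
λ₂ = -70.984° + 16.842° = -54.14°.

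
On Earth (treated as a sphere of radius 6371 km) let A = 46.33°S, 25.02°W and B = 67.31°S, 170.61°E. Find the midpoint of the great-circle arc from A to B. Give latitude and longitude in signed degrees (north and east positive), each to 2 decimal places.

Central angle δ = 1.1474 rad. Interpolating on the sphere with fraction f = 0.5:
P = [sin((1−f)δ)·A + sin(fδ)·B] / sin δ = 0.5953·A + 0.5953·B in Cartesian coordinates,
giving P = (0.1459, -0.1364, -0.9798), i.e. latitude -78.48°, longitude -43.06°.

-78.48°, -43.06°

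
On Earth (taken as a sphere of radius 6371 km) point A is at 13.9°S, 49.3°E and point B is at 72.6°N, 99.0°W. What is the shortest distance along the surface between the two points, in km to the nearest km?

13170 km

In radians: φ₁ = -0.2426, φ₂ = 1.2671, Δλ = -148.300° = -2.5883 rad.
cos c = sin φ₁ sin φ₂ + cos φ₁ cos φ₂ cos Δλ = (-0.2402)(0.9542) + (0.9707)(0.2990)(-0.8508) = -0.47621,
so c = arccos(-0.47621) = 2.06714 rad.
Distance = R·c = 6371 × 2.0671 ≈ 13170 km.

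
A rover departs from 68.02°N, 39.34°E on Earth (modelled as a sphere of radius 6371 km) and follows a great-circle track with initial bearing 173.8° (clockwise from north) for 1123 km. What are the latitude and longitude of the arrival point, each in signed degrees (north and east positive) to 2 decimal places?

Angular distance δ = d/R = 1123/6371 = 0.17627 rad; initial bearing θ = 3.0334 rad.
sin φ₂ = sin φ₁ cos δ + cos φ₁ sin δ cos θ = (0.9273)(0.9845) + (0.3743)(0.1754)(-0.9942) = 0.8477, so φ₂ = 57.96°.
Δλ = atan2(sin θ sin δ cos φ₁, cos δ − sin φ₁ sin φ₂) = atan2(0.0071, 0.1984) = 2.046°.
λ₂ = 39.340° + 2.046° = 41.39°.

57.96°, 41.39°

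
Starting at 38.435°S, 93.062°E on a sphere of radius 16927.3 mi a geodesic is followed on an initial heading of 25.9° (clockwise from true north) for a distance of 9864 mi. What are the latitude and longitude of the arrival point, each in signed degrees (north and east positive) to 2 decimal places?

-7.54°, 107.09°

Angular distance δ = d/R = 9864/16927.3 = 0.58273 rad; initial bearing θ = 0.4520 rad.
sin φ₂ = sin φ₁ cos δ + cos φ₁ sin δ cos θ = (-0.6216)(0.8350) + (0.7833)(0.5503)(0.8996) = -0.1313, so φ₂ = -7.54°.
Δλ = atan2(sin θ sin δ cos φ₁, cos δ − sin φ₁ sin φ₂) = atan2(0.1883, 0.7534) = 14.032°.
λ₂ = 93.062° + 14.032° = 107.09°.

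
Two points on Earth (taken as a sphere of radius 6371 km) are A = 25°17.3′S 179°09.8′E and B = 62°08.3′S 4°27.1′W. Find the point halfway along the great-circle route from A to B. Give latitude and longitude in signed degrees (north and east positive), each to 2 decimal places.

Central angle δ = 1.6149 rad. Interpolating on the sphere with fraction f = 0.5:
P = [sin((1−f)δ)·A + sin(fδ)·B] / sin δ = 0.7232·A + 0.7232·B in Cartesian coordinates,
giving P = (-0.3169, -0.0167, -0.9483), i.e. latitude -71.50°, longitude -176.99°.

-71.50°, -176.99°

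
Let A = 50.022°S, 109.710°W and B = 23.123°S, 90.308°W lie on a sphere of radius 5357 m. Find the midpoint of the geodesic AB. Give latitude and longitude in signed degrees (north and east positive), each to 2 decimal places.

-36.96°, -98.27°

Central angle δ = 0.5389 rad. Interpolating on the sphere with fraction f = 0.5:
P = [sin((1−f)δ)·A + sin(fδ)·B] / sin δ = 0.5187·A + 0.5187·B in Cartesian coordinates,
giving P = (-0.1150, -0.7908, -0.6012), i.e. latitude -36.96°, longitude -98.27°.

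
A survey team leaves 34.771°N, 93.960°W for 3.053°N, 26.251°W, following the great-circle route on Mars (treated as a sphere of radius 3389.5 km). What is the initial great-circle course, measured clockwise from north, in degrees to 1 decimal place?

100.6°

With φ₁ = 0.6069, φ₂ = 0.0533, Δλ = 1.1817 rad, the forward-azimuth formula gives
θ = atan2( sin Δλ cos φ₂ , cos φ₁ sin φ₂ − sin φ₁ cos φ₂ cos Δλ ) = atan2(0.9240, -0.1723) = 100.56°.
So the initial bearing is 100.6°.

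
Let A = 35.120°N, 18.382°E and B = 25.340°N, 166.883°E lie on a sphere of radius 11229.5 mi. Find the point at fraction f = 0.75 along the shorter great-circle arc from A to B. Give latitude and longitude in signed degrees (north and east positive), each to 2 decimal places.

The central angle between A and B is δ = 1.9650 rad.
With f = 0.75, the slerp weights are sin((1−f)δ)/sin δ = 0.5109 and sin(fδ)/sin δ = 1.0780.
Weighted sum of the unit vectors: (0.5109)·(0.7762,0.2579,0.5753) + (1.0780)·(-0.8802,0.2051,0.4280) = (-0.5523, 0.3529, 0.7553).
Converting back: φ = atan2(z, √(x²+y²)) = 49.05°, λ = atan2(y, x) = 147.42°.

49.05°, 147.42°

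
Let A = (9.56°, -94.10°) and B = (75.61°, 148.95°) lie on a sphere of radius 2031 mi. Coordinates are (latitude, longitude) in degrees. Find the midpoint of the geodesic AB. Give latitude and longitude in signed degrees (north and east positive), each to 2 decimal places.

Central angle δ = 1.5210 rad. Interpolating on the sphere with fraction f = 0.5:
P = [sin((1−f)δ)·A + sin(fδ)·B] / sin δ = 0.6901·A + 0.6901·B in Cartesian coordinates,
giving P = (-0.1956, -0.5903, 0.7831), i.e. latitude 51.54°, longitude -108.33°.

51.54°, -108.33°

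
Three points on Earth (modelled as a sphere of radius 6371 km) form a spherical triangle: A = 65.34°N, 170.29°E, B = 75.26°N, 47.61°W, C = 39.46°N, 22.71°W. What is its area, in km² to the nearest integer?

1324491 km²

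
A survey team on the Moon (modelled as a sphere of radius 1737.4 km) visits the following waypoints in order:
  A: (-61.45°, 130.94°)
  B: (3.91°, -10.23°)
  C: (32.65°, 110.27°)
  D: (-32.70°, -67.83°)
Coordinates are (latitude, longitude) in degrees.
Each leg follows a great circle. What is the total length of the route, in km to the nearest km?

12338 km

Leg A→B: central angle 2.0168 rad, distance 3503.9 km.
Leg B→C: central angle 1.9709 rad, distance 3424.3 km.
Leg C→D: central angle 3.1137 rad, distance 5409.7 km.
Total: 3503.9 + 3424.3 + 5409.7 ≈ 12338 km.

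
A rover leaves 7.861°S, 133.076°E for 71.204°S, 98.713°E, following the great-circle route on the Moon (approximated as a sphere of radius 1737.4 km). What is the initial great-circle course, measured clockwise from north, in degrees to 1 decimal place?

191.4°

With φ₁ = -0.1372, φ₂ = -1.2427, Δλ = -0.5997 rad, the forward-azimuth formula gives
θ = atan2( sin Δλ cos φ₂ , cos φ₁ sin φ₂ − sin φ₁ cos φ₂ cos Δλ ) = atan2(-0.1819, -0.9014) = -168.59°.
Adding 360° brings this into [0°, 360°): 191.4°.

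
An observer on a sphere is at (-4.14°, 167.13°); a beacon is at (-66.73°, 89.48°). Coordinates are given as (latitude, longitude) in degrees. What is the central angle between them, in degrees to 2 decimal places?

81.34°

With latitudes φ₁ = -4.140°, φ₂ = -66.730° and longitude difference Δλ = -77.650°:
Haversine: a = sin²(Δφ/2) + cos φ₁ cos φ₂ sin²(Δλ/2) = 0.2698 + (0.9974)(0.3951)(0.3931) = 0.42470.
Central angle c = 2·arcsin(√a) = 1.41962 rad.
So the angular separation is 81.34°.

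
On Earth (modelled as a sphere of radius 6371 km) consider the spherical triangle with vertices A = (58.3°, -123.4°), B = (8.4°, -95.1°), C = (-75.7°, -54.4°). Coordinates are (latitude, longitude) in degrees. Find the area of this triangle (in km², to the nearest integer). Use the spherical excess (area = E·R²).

11503847 km²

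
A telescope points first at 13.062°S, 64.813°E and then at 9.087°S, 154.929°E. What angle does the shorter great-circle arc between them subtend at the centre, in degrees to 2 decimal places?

88.07°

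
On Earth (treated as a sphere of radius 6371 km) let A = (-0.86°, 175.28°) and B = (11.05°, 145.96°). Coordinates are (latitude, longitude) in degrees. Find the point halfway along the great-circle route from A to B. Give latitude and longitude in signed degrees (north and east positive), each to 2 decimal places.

Central angle δ = 0.5495 rad. Interpolating on the sphere with fraction f = 0.5:
P = [sin((1−f)δ)·A + sin(fδ)·B] / sin δ = 0.5195·A + 0.5195·B in Cartesian coordinates,
giving P = (-0.9402, 0.3281, 0.0918), i.e. latitude 5.27°, longitude 160.76°.

5.27°, 160.76°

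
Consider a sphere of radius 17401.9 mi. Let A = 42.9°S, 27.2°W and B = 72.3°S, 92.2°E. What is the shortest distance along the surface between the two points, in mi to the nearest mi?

17425 mi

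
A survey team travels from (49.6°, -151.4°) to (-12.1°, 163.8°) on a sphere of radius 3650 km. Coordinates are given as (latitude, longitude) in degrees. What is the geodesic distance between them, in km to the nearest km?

4659 km

With latitudes φ₁ = 49.600°, φ₂ = -12.100° and longitude difference Δλ = -44.800°:
Haversine: a = sin²(Δφ/2) + cos φ₁ cos φ₂ sin²(Δλ/2) = 0.2630 + (0.6481)(0.9778)(0.1452) = 0.35498.
Central angle c = 2·arcsin(√a) = 1.27653 rad.
Distance = R·c = 3650 × 1.2765 ≈ 4659 km.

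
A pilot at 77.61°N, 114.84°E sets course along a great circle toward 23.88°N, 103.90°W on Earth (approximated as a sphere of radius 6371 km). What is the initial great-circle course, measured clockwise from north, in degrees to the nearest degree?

36°

With φ₁ = 1.3546, φ₂ = 0.4168, Δλ = 2.4655 rad, the forward-azimuth formula gives
θ = atan2( sin Δλ cos φ₂ , cos φ₁ sin φ₂ − sin φ₁ cos φ₂ cos Δλ ) = atan2(0.5722, 0.7835) = 36.14°.
So the initial bearing is 36°.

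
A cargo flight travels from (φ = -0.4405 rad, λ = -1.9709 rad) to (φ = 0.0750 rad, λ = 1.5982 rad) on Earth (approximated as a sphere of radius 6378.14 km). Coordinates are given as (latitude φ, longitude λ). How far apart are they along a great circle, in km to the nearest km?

16533 km

With latitudes φ₁ = -25.239°, φ₂ = 4.297° and longitude difference Δλ = -155.506°:
cos c = sin φ₁ sin φ₂ + cos φ₁ cos φ₂ cos Δλ = (-0.4264)(0.0749) + (0.9045)(0.9972)(-0.9100) = -0.85277,
so c = arccos(-0.85277) = 2.59206 rad.
Distance = R·c = 6378.14 × 2.5921 ≈ 16533 km.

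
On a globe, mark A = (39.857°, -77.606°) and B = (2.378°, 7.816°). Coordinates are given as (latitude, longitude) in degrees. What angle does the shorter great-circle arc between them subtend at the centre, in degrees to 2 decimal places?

With latitudes φ₁ = 39.857°, φ₂ = 2.378° and longitude difference Δλ = 85.422°:
cos c = sin φ₁ sin φ₂ + cos φ₁ cos φ₂ cos Δλ = (0.6409)(0.0415) + (0.7676)(0.9991)(0.0798) = 0.08781,
so c = arccos(0.08781) = 1.48287 rad.
So the angular separation is 84.96°.

84.96°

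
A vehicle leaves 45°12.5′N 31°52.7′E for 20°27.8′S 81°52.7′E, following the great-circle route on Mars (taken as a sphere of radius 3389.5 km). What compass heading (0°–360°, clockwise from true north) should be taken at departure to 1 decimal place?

133.2°

Δλ = 50.000° = 0.8727 rad.
y = sin Δλ · cos φ₂ = (0.7660)(0.9369) = 0.7177
x = cos φ₁ sin φ₂ − sin φ₁ cos φ₂ cos Δλ = (0.7045)(-0.3496) − (0.7097)(0.9369)(0.6428) = -0.6737
θ = atan2(y, x) = 133.19°, so the bearing is 133.2°.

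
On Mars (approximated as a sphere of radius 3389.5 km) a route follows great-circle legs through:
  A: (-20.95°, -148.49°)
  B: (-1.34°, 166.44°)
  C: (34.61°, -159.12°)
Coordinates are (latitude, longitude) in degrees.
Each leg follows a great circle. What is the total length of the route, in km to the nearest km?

5703 km

Leg A→B: central angle 0.8396 rad, distance 2845.9 km.
Leg B→C: central angle 0.8429 rad, distance 2857.0 km.
Total: 2845.9 + 2857.0 ≈ 5703 km.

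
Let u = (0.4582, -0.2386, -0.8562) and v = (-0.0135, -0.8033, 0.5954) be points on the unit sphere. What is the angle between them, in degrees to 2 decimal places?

108.92°

u·v = -0.3243; |u| = 1.0000, |v| = 1.0000.
cos θ = (u·v)/(|u||v|) = -0.3243, so θ = 108.92°.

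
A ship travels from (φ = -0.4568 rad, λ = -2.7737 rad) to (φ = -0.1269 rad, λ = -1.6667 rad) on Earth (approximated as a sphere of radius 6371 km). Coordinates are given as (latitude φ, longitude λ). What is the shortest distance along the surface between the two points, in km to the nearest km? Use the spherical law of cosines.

7005 km

In radians: φ₁ = -0.4568, φ₂ = -0.1269, Δλ = 63.426° = 1.1070 rad.
cos c = sin φ₁ sin φ₂ + cos φ₁ cos φ₂ cos Δλ = (-0.4411)(-0.1266) + (0.8975)(0.9920)(0.4473) = 0.45407,
so c = arccos(0.45407) = 1.09946 rad.
Distance = R·c = 6371 × 1.0995 ≈ 7005 km.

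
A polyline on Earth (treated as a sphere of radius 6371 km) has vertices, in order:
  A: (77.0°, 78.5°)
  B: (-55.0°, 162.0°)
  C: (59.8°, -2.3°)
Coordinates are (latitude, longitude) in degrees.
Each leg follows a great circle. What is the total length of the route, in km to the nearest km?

Leg A→B: central angle 2.4712 rad, distance 15743.7 km.
Leg B→C: central angle 2.9724 rad, distance 18937.4 km.
Total: 15743.7 + 18937.4 ≈ 34681 km.

34681 km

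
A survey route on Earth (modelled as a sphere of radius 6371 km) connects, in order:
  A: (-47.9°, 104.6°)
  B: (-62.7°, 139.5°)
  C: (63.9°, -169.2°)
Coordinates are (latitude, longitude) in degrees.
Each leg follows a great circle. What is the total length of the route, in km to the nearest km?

17401 km

Leg A→B: central angle 0.4238 rad, distance 2700.2 km.
Leg B→C: central angle 2.3075 rad, distance 14701.0 km.
Total: 2700.2 + 14701.0 ≈ 17401 km.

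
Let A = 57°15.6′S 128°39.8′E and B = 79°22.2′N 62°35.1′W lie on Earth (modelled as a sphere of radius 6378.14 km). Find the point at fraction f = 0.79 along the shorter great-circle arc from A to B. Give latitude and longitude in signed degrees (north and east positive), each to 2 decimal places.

Central angle δ = 2.7506 rad. Interpolating on the sphere with fraction f = 0.79:
P = [sin((1−f)δ)·A + sin(fδ)·B] / sin δ = 1.4329·A + 2.1626·B in Cartesian coordinates,
giving P = (-0.3005, 0.2510, 0.9202), i.e. latitude 66.95°, longitude 140.13°.

66.95°, 140.13°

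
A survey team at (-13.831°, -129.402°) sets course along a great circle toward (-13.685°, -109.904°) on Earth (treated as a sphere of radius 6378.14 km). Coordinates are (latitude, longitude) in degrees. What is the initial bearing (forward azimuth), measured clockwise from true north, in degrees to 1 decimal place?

91.9°

With φ₁ = -0.2414, φ₂ = -0.2388, Δλ = 0.3403 rad, the forward-azimuth formula gives
θ = atan2( sin Δλ cos φ₂ , cos φ₁ sin φ₂ − sin φ₁ cos φ₂ cos Δλ ) = atan2(0.3243, -0.0108) = 91.90°.
So the initial bearing is 91.9°.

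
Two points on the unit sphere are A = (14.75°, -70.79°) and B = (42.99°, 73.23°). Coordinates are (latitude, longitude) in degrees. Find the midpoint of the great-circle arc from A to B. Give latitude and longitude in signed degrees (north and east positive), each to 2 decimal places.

58.65°, -21.91°

The central angle between A and B is δ = 1.9810 rad.
With f = 0.5, the slerp weights are sin((1−f)δ)/sin δ = 0.9120 and sin(fδ)/sin δ = 0.9120.
Weighted sum of the unit vectors: (0.9120)·(0.3182,-0.9132,0.2546) + (0.9120)·(0.2111,0.7004,0.6819) = (0.4827, -0.1941, 0.8540).
Converting back: φ = atan2(z, √(x²+y²)) = 58.65°, λ = atan2(y, x) = -21.91°.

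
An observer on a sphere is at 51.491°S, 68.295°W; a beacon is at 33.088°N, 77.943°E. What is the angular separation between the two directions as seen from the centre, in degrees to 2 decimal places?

Let φ₁ = -0.8987 rad, φ₂ = 0.5775 rad, and Δλ = 2.5523 rad.
Haversine: a = sin²(Δφ/2) + cos φ₁ cos φ₂ sin²(Δλ/2) = 0.4528 + (0.6226)(0.8378)(0.9157) = 0.93044.
Central angle c = 2·arcsin(√a) = 2.60780 rad.
So the angular separation is 149.42°.

149.42°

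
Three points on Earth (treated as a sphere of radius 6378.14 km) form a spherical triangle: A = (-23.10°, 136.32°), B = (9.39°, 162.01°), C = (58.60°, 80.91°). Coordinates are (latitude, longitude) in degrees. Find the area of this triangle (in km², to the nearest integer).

Side lengths (central angles): a = 1.3502, b = 1.6337, c = 0.7170 rad; semiperimeter s = 1.8504.
By l'Huilier's theorem, tan(E/4) = √[tan(s/2) tan((s−a)/2) tan((s−b)/2) tan((s−c)/2)], giving spherical excess E = 0.6083 rad.
Area = E·R² = 0.6083 × (6378.14)² ≈ 24744132 km².

24744132 km²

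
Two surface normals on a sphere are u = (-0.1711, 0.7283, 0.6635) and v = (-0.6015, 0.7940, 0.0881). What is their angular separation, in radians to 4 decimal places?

u·v = 0.7396; |u| = 1.0000, |v| = 1.0000.
cos θ = (u·v)/(|u||v|) = 0.7397, so θ = 0.7382 rad.

0.7382 rad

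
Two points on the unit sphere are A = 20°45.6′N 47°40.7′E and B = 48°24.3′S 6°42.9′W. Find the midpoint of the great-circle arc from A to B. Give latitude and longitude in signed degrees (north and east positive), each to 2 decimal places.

Central angle δ = 1.4743 rad. Interpolating on the sphere with fraction f = 0.5:
P = [sin((1−f)δ)·A + sin(fδ)·B] / sin δ = 0.6753·A + 0.6753·B in Cartesian coordinates,
giving P = (0.8704, 0.4145, -0.2657), i.e. latitude -15.41°, longitude 25.46°.

-15.41°, 25.46°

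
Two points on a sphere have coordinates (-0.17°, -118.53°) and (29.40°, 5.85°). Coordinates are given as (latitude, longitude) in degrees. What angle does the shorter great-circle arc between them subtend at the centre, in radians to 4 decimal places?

2.0868 rad

Let φ₁ = -0.0030 rad, φ₂ = 0.5131 rad, and Δλ = 2.1708 rad.
Haversine: a = sin²(Δφ/2) + cos φ₁ cos φ₂ sin²(Δλ/2) = 0.0651 + (1.0000)(0.8712)(0.7823) = 0.74671.
Central angle c = 2·arcsin(√a) = 2.08680 rad.
So the angular separation is 2.0868 rad.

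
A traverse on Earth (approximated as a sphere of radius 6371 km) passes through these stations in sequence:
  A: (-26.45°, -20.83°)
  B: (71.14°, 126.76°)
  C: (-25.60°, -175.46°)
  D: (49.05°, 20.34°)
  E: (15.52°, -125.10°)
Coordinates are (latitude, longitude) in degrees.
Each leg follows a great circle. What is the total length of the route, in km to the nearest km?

Leg A→B: central angle 2.2994 rad, distance 14649.6 km.
Leg B→C: central angle 1.8270 rad, distance 11640.1 km.
Leg C→D: central angle 2.6794 rad, distance 17070.4 km.
Leg D→E: central angle 1.8944 rad, distance 12069.1 km.
Total: 14649.6 + 11640.1 + 17070.4 + 12069.1 ≈ 55429 km.

55429 km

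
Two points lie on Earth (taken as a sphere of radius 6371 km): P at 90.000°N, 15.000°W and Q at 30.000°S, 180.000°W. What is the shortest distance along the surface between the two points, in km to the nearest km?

13343 km

With latitudes φ₁ = 90.000°, φ₂ = -30.000° and longitude difference Δλ = -165.000°:
cos c = sin φ₁ sin φ₂ + cos φ₁ cos φ₂ cos Δλ = (1.0000)(-0.5000) + (0.0000)(0.8660)(-0.9659) = -0.50000,
so c = arccos(-0.50000) = 2.09440 rad.
Distance = R·c = 6371 × 2.0944 ≈ 13343 km.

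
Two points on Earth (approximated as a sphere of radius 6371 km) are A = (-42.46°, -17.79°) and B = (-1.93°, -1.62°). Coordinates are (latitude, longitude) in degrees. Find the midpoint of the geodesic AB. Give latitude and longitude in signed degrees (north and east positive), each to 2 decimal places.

Central angle δ = 0.7512 rad. Interpolating on the sphere with fraction f = 0.5:
P = [sin((1−f)δ)·A + sin(fδ)·B] / sin δ = 0.5375·A + 0.5375·B in Cartesian coordinates,
giving P = (0.9145, -0.1363, -0.3809), i.e. latitude -22.39°, longitude -8.48°.

-22.39°, -8.48°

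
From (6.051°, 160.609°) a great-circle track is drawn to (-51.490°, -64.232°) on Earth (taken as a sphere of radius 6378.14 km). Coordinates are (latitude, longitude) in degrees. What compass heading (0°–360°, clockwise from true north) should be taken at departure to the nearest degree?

With φ₁ = 0.1056, φ₂ = -0.8987, Δλ = 2.3590 rad, the forward-azimuth formula gives
θ = atan2( sin Δλ cos φ₂ , cos φ₁ sin φ₂ − sin φ₁ cos φ₂ cos Δλ ) = atan2(0.4391, -0.7316) = 149.03°.
So the initial bearing is 149°.

149°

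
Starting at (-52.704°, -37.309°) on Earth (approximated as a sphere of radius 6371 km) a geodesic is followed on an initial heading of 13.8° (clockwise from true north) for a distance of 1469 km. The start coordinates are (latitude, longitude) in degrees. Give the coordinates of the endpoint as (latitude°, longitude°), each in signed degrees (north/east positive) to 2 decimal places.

Angular distance δ = d/R = 1469/6371 = 0.23058 rad; initial bearing θ = 0.2409 rad.
sin φ₂ = sin φ₁ cos δ + cos φ₁ sin δ cos θ = (-0.7955)(0.9735) + (0.6059)(0.2285)(0.9711) = -0.6400, so φ₂ = -39.79°.
Δλ = atan2(sin θ sin δ cos φ₁, cos δ − sin φ₁ sin φ₂) = atan2(0.0330, 0.4644) = 4.068°.
λ₂ = -37.309° + 4.068° = -33.24°.

-39.79°, -33.24°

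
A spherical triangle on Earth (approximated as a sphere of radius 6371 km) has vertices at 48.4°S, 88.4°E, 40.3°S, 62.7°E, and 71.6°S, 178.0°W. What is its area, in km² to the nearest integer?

4831657 km²

Side lengths (central angles): a = 1.0519, b = 0.8004, c = 0.3484 rad; semiperimeter s = 1.1003.
By l'Huilier's theorem, tan(E/4) = √[tan(s/2) tan((s−a)/2) tan((s−b)/2) tan((s−c)/2)], giving spherical excess E = 0.1190 rad.
Area = E·R² = 0.1190 × (6371)² ≈ 4831657 km².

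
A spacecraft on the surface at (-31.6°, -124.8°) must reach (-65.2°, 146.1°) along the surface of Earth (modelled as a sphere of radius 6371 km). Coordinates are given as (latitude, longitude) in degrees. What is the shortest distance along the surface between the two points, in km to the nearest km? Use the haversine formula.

With latitudes φ₁ = -31.600°, φ₂ = -65.200° and longitude difference Δλ = -89.100°:
Haversine: a = sin²(Δφ/2) + cos φ₁ cos φ₂ sin²(Δλ/2) = 0.0835 + (0.8517)(0.4195)(0.4921) = 0.25936.
Central angle c = 2·arcsin(√a) = 1.06869 rad.
Distance = R·c = 6371 × 1.0687 ≈ 6809 km.

6809 km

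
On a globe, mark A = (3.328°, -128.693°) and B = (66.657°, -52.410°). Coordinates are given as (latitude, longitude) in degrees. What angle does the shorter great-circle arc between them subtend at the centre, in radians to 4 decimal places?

In radians: φ₁ = 0.0581, φ₂ = 1.1634, Δλ = 76.283° = 1.3314 rad.
Haversine: a = sin²(Δφ/2) + cos φ₁ cos φ₂ sin²(Δλ/2) = 0.2756 + (0.9983)(0.3962)(0.3814) = 0.42645.
Central angle c = 2·arcsin(√a) = 1.42316 rad.
So the angular separation is 1.4232 rad.

1.4232 rad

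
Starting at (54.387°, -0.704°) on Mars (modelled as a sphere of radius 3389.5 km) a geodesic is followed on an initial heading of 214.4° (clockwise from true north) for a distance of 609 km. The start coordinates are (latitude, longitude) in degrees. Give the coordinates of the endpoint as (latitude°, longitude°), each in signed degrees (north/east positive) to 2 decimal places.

Angular distance δ = d/R = 609/3389.5 = 0.17967 rad; initial bearing θ = 3.7420 rad.
sin φ₂ = sin φ₁ cos δ + cos φ₁ sin δ cos θ = (0.8130)(0.9839) + (0.5823)(0.1787)(-0.8251) = 0.7140, so φ₂ = 45.56°.
Δλ = atan2(sin θ sin δ cos φ₁, cos δ − sin φ₁ sin φ₂) = atan2(-0.0588, 0.4034) = -8.291°.
λ₂ = -0.704° − 8.291° = -9.00°.

45.56°, -9.00°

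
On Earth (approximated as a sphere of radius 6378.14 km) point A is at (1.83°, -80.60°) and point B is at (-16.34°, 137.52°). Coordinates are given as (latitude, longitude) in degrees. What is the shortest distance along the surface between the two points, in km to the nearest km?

15560 km

Let φ₁ = 0.0319 rad, φ₂ = -0.2852 rad, and Δλ = -2.4763 rad.
cos c = sin φ₁ sin φ₂ + cos φ₁ cos φ₂ cos Δλ = (0.0319)(-0.2813) + (0.9995)(0.9596)(-0.7867) = -0.76354,
so c = arccos(-0.76354) = 2.43958 rad.
Distance = R·c = 6378.14 × 2.4396 ≈ 15560 km.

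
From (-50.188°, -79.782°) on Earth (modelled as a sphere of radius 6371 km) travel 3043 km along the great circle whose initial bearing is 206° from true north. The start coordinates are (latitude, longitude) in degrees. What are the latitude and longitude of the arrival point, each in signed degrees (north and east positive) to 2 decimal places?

Angular distance δ = d/R = 3043/6371 = 0.47763 rad; initial bearing θ = 3.5954 rad.
sin φ₂ = sin φ₁ cos δ + cos φ₁ sin δ cos θ = (-0.7681)(0.8881) + (0.6403)(0.4597)(-0.8988) = -0.9467, so φ₂ = -71.21°.
Δλ = atan2(sin θ sin δ cos φ₁, cos δ − sin φ₁ sin φ₂) = atan2(-0.1290, 0.1609) = -38.731°.
λ₂ = -79.782° − 38.731° = -118.51°.

-71.21°, -118.51°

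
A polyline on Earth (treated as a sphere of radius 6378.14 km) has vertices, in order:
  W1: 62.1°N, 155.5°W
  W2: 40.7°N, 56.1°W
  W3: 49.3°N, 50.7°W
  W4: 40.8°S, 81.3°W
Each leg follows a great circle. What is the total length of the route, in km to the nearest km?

Leg W1→W2: central angle 1.0259 rad, distance 6543.1 km.
Leg W2→W3: central angle 0.1641 rad, distance 1046.8 km.
Leg W3→W4: central angle 1.6413 rad, distance 10468.7 km.
Total: 6543.1 + 1046.8 + 10468.7 ≈ 18059 km.

18059 km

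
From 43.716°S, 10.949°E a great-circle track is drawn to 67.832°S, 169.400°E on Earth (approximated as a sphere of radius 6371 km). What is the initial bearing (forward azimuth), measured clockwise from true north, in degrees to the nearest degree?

With φ₁ = -0.7630, φ₂ = -1.1839, Δλ = 2.7655 rad, the forward-azimuth formula gives
θ = atan2( sin Δλ cos φ₂ , cos φ₁ sin φ₂ − sin φ₁ cos φ₂ cos Δλ ) = atan2(0.1386, -0.9119) = 171.36°.
So the initial bearing is 171°.

171°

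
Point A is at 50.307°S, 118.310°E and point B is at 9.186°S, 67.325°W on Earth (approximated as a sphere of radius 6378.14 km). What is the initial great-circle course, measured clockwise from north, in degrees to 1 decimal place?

With φ₁ = -0.8780, φ₂ = -0.1603, Δλ = 3.0432 rad, the forward-azimuth formula gives
θ = atan2( sin Δλ cos φ₂ , cos φ₁ sin φ₂ − sin φ₁ cos φ₂ cos Δλ ) = atan2(0.0969, -0.8579) = 173.55°.
So the initial bearing is 173.6°.

173.6°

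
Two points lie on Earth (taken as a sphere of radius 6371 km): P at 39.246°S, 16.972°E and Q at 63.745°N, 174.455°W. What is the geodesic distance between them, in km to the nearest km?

In radians: φ₁ = -0.6850, φ₂ = 1.1126, Δλ = 168.573° = 2.9422 rad.
cos c = sin φ₁ sin φ₂ + cos φ₁ cos φ₂ cos Δλ = (-0.6327)(0.8968) + (0.7744)(0.4424)(-0.9802) = -0.90318,
so c = arccos(-0.90318) = 2.69791 rad.
Distance = R·c = 6371 × 2.6979 ≈ 17188 km.

17188 km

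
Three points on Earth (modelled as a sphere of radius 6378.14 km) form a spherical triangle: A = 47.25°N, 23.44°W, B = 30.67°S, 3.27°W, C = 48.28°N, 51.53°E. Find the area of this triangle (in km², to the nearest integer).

31001706 km²

Side lengths (central angles): a = 1.6216, b = 0.8430, c = 1.3964 rad; semiperimeter s = 1.9305.
By l'Huilier's theorem, tan(E/4) = √[tan(s/2) tan((s−a)/2) tan((s−b)/2) tan((s−c)/2)], giving spherical excess E = 0.7621 rad.
Area = E·R² = 0.7621 × (6378.14)² ≈ 31001706 km².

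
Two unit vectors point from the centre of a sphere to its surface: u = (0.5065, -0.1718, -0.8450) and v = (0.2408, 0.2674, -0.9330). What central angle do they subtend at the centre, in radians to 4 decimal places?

u·v = 0.8644; |u| = 1.0000, |v| = 1.0000.
cos θ = (u·v)/(|u||v|) = 0.8644, so θ = 0.5269 rad.

0.5269 rad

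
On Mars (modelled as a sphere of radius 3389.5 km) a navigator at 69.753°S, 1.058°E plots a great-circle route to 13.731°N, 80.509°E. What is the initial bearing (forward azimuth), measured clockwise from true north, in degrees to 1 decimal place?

75.4°

Δλ = 79.451° = 1.3867 rad.
y = sin Δλ · cos φ₂ = (0.9831)(0.9714) = 0.9550
x = cos φ₁ sin φ₂ − sin φ₁ cos φ₂ cos Δλ = (0.3461)(0.2374) − (-0.9382)(0.9714)(0.1831) = 0.2490
θ = atan2(y, x) = 75.39°, so the bearing is 75.4°.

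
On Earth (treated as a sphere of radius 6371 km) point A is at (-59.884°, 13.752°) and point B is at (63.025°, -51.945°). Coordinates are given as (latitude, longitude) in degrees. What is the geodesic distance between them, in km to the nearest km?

Let φ₁ = -1.0452 rad, φ₂ = 1.1000 rad, and Δλ = -1.1466 rad.
cos c = sin φ₁ sin φ₂ + cos φ₁ cos φ₂ cos Δλ = (-0.8650)(0.8912) + (0.5018)(0.4536)(0.4116) = -0.67723,
so c = arccos(-0.67723) = 2.31479 rad.
Distance = R·c = 6371 × 2.3148 ≈ 14748 km.

14748 km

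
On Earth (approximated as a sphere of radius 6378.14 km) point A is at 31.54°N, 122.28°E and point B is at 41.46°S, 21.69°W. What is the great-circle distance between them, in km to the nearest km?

16658 km

Let φ₁ = 0.5505 rad, φ₂ = -0.7236 rad, and Δλ = -2.5128 rad.
Haversine: a = sin²(Δφ/2) + cos φ₁ cos φ₂ sin²(Δλ/2) = 0.3538 + (0.8523)(0.7494)(0.9044) = 0.93143.
Central angle c = 2·arcsin(√a) = 2.61172 rad.
Distance = R·c = 6378.14 × 2.6117 ≈ 16658 km.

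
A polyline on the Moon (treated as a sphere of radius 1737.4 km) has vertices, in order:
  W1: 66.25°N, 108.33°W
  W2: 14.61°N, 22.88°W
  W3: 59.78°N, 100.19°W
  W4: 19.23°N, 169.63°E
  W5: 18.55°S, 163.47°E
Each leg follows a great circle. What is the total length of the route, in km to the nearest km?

Leg W1→W2: central angle 1.3059 rad, distance 2268.9 km.
Leg W2→W3: central angle 1.2398 rad, distance 2154.1 km.
Leg W3→W4: central angle 1.2838 rad, distance 2230.4 km.
Leg W4→W5: central angle 0.6678 rad, distance 1160.2 km.
Total: 2268.9 + 2154.1 + 2230.4 + 1160.2 ≈ 7814 km.

7814 km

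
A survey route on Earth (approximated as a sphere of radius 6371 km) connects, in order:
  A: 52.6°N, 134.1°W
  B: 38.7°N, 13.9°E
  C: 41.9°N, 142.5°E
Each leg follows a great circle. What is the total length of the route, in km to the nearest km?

Leg A→B: central angle 1.4759 rad, distance 9403.2 km.
Leg B→C: central angle 1.5156 rad, distance 9656.0 km.
Total: 9403.2 + 9656.0 ≈ 19059 km.

19059 km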